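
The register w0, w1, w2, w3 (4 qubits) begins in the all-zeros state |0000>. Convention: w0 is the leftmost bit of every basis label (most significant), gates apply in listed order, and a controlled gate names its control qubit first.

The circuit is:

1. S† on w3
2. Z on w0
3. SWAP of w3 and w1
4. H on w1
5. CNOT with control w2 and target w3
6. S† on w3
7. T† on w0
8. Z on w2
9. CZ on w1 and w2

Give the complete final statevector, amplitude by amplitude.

The final amplitudes are sqrt(2)/2 on |0000>, sqrt(2)/2 on |0100>, and 0 on every other basis state.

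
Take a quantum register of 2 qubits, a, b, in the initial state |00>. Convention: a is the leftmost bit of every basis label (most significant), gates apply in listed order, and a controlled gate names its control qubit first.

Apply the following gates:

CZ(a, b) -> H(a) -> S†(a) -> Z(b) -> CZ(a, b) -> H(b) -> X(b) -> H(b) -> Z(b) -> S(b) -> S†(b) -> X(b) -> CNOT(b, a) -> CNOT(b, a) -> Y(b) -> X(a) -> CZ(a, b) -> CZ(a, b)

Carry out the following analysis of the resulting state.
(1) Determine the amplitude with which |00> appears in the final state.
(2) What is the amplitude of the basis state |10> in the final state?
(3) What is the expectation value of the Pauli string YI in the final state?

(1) |00> carries amplitude -sqrt(2)/2 in the final state. Key observation: the block from step 6 through step 9 cancels to the identity and can be dropped.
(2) The amplitude on |10> is -sqrt(2)*I/2.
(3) The expectation value of YI is 1.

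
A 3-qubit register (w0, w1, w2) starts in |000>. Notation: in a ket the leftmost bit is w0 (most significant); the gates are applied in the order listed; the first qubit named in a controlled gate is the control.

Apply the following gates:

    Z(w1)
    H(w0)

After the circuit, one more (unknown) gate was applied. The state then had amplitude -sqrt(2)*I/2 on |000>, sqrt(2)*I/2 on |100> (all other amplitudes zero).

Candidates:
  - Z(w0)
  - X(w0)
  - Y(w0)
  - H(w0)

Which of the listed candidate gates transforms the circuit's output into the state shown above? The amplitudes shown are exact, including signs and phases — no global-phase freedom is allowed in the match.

The unique candidate consistent with the amplitudes is Y(w0).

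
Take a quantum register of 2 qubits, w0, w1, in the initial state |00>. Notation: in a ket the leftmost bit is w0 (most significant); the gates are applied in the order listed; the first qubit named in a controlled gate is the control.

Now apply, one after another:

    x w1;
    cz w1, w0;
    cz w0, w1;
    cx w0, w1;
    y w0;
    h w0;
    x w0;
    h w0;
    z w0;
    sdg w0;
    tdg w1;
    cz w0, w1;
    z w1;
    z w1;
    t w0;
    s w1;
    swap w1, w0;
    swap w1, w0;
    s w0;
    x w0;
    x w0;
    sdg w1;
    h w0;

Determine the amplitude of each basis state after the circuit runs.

The final amplitudes are 0 on |00>, -sqrt(2)*I/2 on |01>, 0 on |10>, sqrt(2)*I/2 on |11>.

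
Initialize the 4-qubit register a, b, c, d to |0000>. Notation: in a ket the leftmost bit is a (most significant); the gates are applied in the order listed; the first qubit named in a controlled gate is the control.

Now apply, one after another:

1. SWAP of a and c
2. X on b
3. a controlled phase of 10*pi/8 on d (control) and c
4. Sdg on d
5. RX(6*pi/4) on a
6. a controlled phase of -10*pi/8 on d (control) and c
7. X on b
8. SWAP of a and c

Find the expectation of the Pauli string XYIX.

In the final state, XYIX has expectation 0.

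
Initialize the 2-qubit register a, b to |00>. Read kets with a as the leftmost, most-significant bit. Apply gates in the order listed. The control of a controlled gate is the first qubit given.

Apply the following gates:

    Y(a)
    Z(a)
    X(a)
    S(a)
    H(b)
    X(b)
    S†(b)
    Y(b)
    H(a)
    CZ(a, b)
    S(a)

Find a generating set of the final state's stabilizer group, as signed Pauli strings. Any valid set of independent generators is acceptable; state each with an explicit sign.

The final state is stabilized by the group generated by +YZ, -ZY; other independent generating sets are equally valid.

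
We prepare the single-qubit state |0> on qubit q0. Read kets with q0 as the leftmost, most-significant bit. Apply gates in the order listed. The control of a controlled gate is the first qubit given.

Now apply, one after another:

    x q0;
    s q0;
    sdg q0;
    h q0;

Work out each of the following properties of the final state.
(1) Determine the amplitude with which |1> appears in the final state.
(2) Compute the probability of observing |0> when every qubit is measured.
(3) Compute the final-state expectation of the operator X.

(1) The amplitude on |1> is -sqrt(2)/2. Key observation: steps 2-3 multiply out to the identity, so the circuit reduces to the remaining gates.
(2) A full measurement returns |0> with probability 1/2.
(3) The expectation value of X is -1.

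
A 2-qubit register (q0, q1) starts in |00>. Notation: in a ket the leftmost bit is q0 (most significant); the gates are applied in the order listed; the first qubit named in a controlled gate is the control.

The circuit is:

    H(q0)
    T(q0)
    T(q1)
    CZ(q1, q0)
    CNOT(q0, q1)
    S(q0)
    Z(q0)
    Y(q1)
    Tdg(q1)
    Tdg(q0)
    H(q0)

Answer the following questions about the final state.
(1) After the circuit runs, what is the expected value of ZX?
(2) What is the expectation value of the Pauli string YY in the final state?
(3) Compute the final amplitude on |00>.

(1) In the final state, ZX has expectation -sqrt(2)/2.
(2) The observable YY averages to sqrt(2)/2.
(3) The final state's coefficient on |00> equals -1/2.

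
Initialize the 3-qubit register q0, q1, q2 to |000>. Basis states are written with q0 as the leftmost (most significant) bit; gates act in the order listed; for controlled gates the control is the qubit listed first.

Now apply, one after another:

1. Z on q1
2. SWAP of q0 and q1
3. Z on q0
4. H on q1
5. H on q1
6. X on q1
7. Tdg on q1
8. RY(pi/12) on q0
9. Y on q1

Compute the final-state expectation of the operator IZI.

The observable IZI averages to 1.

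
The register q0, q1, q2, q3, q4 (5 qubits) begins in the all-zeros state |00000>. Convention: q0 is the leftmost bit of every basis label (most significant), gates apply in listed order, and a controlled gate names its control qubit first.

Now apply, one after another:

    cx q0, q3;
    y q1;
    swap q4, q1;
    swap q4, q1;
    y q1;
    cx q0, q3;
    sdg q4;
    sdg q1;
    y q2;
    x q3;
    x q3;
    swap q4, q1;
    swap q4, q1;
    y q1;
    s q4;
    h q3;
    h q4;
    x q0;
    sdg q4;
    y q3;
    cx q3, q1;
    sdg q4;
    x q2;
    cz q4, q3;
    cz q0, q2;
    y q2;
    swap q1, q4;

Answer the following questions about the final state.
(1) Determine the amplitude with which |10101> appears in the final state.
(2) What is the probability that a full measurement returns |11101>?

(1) |10101> carries amplitude -1/2 in the final state. Key observation: gates 1-6 undo each other exactly, leaving only the rest of the circuit to track.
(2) A full measurement returns |11101> with probability 1/4.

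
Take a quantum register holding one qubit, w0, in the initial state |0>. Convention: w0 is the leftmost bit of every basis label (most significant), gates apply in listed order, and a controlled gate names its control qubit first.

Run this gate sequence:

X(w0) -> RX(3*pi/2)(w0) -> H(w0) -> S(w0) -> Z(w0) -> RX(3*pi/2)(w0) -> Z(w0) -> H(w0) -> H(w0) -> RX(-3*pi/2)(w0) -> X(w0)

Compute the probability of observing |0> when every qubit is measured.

The probability of measuring |0> is 1/2.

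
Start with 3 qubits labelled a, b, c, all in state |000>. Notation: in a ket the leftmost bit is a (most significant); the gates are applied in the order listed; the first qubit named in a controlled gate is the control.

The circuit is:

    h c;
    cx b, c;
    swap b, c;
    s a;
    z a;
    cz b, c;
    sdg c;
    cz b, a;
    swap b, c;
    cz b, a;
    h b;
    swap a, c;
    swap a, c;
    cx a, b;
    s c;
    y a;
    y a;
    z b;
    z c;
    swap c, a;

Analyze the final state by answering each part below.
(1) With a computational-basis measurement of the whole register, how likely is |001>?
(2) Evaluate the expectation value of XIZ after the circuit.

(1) Outcome |001> occurs with probability 0.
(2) The observable XIZ averages to 0.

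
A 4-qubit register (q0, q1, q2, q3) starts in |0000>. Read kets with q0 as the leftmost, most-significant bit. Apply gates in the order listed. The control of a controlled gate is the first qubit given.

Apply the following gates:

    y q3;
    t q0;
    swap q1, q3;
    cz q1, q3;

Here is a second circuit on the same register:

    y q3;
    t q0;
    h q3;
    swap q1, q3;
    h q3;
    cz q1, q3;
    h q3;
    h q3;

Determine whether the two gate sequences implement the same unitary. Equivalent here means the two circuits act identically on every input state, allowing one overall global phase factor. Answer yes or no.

No, they are not equivalent — no single phase factor reconciles the two unitaries.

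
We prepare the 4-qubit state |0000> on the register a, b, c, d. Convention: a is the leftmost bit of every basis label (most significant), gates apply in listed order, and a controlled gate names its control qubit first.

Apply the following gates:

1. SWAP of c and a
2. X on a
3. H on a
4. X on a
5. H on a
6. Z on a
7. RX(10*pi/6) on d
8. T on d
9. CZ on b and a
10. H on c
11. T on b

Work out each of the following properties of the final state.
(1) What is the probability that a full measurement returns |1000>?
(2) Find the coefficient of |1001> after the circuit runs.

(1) The probability of measuring |1000> is 3/8. Key observation: steps 3-6 multiply out to the identity, so the circuit reduces to the remaining gates.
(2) The final state's coefficient on |1001> equals -sqrt(2)*exp(3*I*pi/4)/4.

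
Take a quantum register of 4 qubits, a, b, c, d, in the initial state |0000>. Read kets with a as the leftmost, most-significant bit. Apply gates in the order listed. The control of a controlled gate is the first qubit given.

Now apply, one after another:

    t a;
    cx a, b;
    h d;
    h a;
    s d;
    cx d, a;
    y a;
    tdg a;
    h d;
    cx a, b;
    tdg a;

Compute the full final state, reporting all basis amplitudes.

After the circuit, the state carries amplitude sqrt(2)*(1 - I)/4 on |0000>, sqrt(2)*(-1 - I)/4 on |0001>, sqrt(2)*(1 + I)/4 on |1100>, sqrt(2)*(1 - I)/4 on |1101>, and 0 on every other basis state.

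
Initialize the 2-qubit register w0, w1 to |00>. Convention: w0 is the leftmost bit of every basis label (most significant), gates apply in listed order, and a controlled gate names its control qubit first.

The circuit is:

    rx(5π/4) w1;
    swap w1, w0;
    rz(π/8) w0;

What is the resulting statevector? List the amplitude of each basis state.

The resulting statevector has amplitude sqrt(2 - sqrt(2))*exp(15*I*pi/16)/2 on |00>, 0 on |01>, -sqrt(sqrt(2) + 2)*exp(9*I*pi/16)/2 on |10>, 0 on |11>.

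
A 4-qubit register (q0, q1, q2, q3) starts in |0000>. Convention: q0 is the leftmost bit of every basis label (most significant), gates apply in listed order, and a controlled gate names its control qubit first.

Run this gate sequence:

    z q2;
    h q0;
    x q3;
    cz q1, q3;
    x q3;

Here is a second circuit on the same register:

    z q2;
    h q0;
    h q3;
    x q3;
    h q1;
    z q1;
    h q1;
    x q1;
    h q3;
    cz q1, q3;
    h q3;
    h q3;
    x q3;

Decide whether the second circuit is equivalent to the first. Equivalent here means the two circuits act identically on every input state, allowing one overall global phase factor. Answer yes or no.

No — the two circuits implement different unitaries, even allowing a global phase.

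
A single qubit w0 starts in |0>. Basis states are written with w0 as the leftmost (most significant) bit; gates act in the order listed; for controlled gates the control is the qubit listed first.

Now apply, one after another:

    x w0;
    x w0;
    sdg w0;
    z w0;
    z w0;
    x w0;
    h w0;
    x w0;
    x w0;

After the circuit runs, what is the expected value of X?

In the final state, X has expectation -1.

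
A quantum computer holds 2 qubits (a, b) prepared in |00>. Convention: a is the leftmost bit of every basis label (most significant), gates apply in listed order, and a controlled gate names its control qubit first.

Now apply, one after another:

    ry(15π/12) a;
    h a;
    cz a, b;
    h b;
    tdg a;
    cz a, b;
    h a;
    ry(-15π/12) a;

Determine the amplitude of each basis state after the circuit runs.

After the circuit, the state carries amplitude -1/4 + sqrt(2)/4 - sqrt(2)*exp(3*I*pi/4)/4 - exp(3*I*pi/4)/4 on |00>, -1/4 + sqrt(2)/4 + exp(3*I*pi/4)/4 + sqrt(2)*exp(3*I*pi/4)/4 on |01>, -1/4 - exp(3*I*pi/4)/4 on |10>, -1/4 + exp(3*I*pi/4)/4 on |11>.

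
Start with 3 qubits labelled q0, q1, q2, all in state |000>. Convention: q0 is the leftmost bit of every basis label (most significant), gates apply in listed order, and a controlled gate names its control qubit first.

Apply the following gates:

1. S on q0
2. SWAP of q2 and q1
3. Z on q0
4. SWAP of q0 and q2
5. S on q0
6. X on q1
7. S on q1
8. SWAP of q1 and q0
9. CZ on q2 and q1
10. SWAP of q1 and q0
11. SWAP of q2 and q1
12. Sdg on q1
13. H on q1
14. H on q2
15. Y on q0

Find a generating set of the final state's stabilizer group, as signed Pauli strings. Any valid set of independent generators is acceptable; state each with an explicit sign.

The stabilizer group can be generated by +IXI, -IIX, -ZII, among other valid generating sets.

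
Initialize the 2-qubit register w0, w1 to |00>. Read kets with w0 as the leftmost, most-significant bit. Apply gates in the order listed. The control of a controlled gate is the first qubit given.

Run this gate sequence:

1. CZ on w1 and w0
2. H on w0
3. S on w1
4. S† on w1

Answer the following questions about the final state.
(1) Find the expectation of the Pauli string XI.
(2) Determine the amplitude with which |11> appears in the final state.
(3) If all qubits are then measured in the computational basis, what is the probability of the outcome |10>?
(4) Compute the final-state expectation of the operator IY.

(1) The expectation value of XI is 1.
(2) The amplitude on |11> is 0.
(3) The probability of measuring |10> is 1/2.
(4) The expectation value of IY is 0.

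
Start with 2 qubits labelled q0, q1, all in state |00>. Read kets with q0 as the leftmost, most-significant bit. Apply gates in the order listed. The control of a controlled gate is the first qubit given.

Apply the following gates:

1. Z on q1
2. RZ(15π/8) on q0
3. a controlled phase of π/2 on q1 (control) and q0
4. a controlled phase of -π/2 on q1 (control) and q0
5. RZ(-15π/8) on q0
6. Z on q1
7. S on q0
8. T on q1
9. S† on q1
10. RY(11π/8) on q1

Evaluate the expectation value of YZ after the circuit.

The observable YZ averages to 0. Key observation: steps 1-6 multiply out to the identity, so the circuit reduces to the remaining gates.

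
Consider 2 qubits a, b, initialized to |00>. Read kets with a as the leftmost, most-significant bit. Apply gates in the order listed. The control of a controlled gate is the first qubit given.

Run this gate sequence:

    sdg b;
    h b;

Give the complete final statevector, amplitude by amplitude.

The resulting statevector has amplitude sqrt(2)/2 on |00>, sqrt(2)/2 on |01>, 0 on |10>, 0 on |11>.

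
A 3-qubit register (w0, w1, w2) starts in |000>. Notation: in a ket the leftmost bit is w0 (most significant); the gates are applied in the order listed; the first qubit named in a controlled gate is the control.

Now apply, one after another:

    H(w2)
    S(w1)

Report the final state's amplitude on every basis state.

The final amplitudes are sqrt(2)/2 on |000>, sqrt(2)/2 on |001>, and 0 on every other basis state.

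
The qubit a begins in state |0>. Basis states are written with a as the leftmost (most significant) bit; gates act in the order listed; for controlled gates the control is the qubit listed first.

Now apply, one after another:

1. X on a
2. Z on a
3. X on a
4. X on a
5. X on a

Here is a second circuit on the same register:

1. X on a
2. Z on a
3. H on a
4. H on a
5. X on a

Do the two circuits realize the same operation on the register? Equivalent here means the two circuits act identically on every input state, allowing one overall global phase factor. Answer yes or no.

Yes: on every input state the two circuits agree up to one overall phase factor.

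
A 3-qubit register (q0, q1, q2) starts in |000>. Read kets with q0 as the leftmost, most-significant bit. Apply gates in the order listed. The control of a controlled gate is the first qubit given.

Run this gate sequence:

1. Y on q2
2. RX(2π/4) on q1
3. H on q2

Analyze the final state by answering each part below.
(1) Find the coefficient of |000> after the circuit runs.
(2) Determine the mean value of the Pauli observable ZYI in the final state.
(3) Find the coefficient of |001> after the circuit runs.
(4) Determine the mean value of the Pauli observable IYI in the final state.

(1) The final state's coefficient on |000> equals I/2.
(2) The observable ZYI averages to -1.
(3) The final state's coefficient on |001> equals -I/2.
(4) In the final state, IYI has expectation -1.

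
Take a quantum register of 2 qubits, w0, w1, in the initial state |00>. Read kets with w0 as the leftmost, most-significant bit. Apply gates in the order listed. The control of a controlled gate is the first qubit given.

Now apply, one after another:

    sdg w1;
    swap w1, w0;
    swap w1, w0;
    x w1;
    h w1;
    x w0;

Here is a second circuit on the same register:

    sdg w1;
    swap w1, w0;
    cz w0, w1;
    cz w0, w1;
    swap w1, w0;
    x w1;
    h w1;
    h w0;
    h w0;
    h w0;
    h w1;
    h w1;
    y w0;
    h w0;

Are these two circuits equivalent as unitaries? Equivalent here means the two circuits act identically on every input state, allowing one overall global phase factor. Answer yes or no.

No, they are not equivalent — no single phase factor reconciles the two unitaries.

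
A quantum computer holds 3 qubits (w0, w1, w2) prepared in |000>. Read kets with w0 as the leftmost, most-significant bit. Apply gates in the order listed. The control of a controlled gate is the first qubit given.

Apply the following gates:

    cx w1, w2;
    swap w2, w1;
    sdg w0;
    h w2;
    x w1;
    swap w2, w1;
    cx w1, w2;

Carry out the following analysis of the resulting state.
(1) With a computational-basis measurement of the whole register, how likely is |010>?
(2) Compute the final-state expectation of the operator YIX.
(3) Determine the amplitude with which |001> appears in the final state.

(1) Outcome |010> occurs with probability 1/2.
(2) The observable YIX averages to 0.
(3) |001> carries amplitude sqrt(2)/2 in the final state.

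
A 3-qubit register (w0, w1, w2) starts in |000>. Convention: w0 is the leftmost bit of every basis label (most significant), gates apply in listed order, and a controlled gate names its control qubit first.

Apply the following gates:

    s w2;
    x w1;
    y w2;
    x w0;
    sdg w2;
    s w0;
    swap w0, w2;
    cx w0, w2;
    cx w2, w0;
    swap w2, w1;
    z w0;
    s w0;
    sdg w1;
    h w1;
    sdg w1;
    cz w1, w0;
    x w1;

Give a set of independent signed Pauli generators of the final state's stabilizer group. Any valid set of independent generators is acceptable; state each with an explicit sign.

The final state is stabilized by the group generated by -IYI, -ZII, -IIZ; other independent generating sets are equally valid.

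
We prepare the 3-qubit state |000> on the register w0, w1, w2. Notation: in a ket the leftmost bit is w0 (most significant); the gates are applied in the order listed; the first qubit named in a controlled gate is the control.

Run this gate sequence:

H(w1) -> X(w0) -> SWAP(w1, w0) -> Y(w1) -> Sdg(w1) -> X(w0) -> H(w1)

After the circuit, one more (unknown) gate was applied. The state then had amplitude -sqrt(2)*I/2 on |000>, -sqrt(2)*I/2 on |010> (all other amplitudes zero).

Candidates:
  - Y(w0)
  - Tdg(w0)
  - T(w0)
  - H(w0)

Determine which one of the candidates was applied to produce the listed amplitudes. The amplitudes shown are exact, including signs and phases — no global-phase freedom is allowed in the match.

It was H(w0) that produced the state shown.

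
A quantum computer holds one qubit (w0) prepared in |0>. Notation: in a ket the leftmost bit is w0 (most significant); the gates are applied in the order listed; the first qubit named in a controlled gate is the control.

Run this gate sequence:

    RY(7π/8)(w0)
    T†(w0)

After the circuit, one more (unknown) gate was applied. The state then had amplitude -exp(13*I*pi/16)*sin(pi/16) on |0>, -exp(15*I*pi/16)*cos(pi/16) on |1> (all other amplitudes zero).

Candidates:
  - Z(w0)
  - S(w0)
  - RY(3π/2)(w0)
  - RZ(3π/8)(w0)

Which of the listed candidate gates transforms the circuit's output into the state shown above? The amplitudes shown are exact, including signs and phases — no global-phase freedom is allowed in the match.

It was RZ(3π/8)(w0) that produced the state shown.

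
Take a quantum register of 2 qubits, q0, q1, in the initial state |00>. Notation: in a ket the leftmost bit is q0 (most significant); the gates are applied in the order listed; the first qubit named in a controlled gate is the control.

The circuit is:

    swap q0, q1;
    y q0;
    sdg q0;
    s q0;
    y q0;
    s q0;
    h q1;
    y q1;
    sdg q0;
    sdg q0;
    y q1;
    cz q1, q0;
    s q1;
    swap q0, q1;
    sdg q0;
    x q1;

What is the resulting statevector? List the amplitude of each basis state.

The final amplitudes are 0 on |00>, sqrt(2)/2 on |01>, 0 on |10>, sqrt(2)/2 on |11>.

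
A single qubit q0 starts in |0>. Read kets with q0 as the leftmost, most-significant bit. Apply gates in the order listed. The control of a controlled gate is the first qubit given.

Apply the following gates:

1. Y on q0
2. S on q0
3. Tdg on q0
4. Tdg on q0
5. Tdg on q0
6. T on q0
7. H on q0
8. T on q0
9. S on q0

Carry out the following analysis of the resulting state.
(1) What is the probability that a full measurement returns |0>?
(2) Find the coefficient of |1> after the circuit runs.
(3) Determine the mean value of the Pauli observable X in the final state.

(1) The probability of measuring |0> is 1/2.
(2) |1> carries amplitude sqrt(2)*exp(I*pi/4)/2 in the final state.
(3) The expectation value of X is sqrt(2)/2.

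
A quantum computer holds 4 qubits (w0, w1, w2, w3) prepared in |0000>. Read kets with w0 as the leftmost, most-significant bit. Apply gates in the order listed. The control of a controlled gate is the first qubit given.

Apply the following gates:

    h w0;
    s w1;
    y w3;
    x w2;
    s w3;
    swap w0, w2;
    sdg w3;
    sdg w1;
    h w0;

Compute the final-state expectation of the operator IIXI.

In the final state, IIXI has expectation 1.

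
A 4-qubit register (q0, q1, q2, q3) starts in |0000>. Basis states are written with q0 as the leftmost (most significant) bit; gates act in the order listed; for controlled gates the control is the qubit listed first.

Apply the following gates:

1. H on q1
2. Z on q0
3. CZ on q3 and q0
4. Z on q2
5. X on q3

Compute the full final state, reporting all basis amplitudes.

The final amplitudes are sqrt(2)/2 on |0001>, sqrt(2)/2 on |0101>, and 0 on every other basis state.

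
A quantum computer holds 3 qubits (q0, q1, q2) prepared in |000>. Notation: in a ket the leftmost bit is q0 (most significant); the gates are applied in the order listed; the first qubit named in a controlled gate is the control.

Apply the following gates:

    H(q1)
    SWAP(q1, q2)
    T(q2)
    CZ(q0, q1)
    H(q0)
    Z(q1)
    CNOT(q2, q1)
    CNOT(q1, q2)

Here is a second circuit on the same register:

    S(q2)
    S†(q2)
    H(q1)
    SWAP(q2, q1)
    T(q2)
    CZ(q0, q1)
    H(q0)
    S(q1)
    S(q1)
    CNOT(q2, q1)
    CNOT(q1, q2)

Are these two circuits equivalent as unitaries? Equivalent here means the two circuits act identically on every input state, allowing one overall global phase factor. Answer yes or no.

Yes — the two circuits implement the same unitary up to a global phase.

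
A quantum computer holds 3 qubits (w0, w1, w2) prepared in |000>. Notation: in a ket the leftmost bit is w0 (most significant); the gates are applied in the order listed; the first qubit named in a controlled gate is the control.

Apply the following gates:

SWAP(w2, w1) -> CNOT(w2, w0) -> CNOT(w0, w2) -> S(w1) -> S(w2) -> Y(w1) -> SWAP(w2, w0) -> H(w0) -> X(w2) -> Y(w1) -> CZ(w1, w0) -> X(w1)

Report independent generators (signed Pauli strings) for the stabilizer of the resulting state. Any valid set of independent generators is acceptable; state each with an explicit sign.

The final state is stabilized by the group generated by +XII, -IZI, -IIZ; other independent generating sets are equally valid.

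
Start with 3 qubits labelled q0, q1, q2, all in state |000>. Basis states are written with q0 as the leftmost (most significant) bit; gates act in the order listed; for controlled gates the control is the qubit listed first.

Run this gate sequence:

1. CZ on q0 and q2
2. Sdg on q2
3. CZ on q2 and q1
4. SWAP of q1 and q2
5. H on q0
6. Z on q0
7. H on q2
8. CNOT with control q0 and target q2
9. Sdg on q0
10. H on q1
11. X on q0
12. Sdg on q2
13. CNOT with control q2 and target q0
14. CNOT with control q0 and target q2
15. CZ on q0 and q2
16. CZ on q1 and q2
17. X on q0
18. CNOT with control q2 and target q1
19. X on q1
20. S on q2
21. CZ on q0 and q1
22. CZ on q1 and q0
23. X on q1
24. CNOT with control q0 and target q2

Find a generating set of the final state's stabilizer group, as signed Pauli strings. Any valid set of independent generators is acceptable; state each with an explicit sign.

One valid set of independent stabilizer generators is -XZZ, +ZXZ, +ZZY (any independent generating set of the same group is equally correct).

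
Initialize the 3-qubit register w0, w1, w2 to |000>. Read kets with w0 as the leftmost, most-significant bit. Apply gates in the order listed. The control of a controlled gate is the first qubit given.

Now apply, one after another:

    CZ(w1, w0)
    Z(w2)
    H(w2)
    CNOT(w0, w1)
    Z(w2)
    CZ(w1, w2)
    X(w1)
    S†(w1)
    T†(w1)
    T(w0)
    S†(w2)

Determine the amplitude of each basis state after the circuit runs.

The final amplitudes are -sqrt(2)*exp(I*pi/4)/2 on |010>, -sqrt(2)*exp(3*I*pi/4)/2 on |011>, and 0 on every other basis state.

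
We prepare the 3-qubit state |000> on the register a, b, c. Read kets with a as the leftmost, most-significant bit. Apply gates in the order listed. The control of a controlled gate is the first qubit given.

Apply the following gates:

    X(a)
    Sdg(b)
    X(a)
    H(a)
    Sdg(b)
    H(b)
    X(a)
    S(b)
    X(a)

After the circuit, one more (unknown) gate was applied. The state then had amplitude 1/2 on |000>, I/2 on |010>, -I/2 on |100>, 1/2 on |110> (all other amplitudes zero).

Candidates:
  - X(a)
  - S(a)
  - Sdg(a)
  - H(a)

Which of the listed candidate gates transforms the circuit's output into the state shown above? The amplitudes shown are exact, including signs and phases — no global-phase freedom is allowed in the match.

It was Sdg(a) that produced the state shown.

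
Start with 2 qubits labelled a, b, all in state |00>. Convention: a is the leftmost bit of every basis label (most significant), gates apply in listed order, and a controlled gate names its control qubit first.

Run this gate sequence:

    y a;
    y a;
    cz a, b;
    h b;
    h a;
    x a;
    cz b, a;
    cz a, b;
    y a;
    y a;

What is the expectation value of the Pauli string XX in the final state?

In the final state, XX has expectation 1.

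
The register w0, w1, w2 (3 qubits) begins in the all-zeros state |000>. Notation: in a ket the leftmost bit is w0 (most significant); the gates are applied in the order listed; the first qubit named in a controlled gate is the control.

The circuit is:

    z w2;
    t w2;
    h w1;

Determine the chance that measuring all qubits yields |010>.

A full measurement returns |010> with probability 1/2.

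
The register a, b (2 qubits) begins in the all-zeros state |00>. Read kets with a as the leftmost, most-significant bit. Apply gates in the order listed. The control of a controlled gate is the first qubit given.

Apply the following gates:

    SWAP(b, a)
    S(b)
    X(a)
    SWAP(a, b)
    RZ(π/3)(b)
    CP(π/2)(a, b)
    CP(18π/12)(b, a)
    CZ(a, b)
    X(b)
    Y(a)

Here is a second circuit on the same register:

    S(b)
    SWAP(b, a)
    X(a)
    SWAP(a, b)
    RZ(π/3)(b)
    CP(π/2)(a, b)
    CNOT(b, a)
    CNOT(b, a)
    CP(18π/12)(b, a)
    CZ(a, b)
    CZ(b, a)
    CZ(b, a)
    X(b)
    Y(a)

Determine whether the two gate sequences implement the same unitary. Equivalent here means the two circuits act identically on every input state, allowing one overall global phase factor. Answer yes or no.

No: there is an input state on which the two circuits produce genuinely different outputs (not merely differing by a phase).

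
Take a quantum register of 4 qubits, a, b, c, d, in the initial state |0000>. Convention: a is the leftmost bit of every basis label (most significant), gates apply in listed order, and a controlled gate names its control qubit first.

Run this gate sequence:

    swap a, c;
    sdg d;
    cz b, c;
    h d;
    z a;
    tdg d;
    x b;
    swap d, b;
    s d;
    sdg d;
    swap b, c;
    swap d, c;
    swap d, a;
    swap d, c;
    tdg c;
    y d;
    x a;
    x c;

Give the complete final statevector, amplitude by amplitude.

After the circuit, the state carries amplitude -sqrt(2)*exp(I*pi/4)/2 on |0010>, -sqrt(2)*I/2 on |1010>, and 0 on every other basis state.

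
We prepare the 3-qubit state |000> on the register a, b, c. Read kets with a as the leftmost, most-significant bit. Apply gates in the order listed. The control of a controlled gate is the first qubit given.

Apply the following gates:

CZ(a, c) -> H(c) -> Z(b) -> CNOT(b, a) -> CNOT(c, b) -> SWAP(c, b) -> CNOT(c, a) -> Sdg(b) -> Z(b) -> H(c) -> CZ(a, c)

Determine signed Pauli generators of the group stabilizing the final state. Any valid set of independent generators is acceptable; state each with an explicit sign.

The stabilizer group can be generated by +XYI, +IIX, +ZZI, among other valid generating sets.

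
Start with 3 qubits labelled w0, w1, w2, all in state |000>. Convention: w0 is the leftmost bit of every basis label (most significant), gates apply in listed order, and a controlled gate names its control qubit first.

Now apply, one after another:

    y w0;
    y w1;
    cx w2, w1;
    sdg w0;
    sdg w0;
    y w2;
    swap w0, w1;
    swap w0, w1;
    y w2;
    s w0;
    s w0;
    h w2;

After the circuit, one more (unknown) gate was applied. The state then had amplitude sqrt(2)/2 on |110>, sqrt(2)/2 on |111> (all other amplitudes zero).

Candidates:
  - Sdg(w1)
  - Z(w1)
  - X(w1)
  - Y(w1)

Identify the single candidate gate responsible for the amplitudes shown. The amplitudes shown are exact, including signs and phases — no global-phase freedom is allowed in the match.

The applied gate was Z(w1). Key observation: steps 4-11 multiply out to the identity, so the circuit reduces to the remaining gates.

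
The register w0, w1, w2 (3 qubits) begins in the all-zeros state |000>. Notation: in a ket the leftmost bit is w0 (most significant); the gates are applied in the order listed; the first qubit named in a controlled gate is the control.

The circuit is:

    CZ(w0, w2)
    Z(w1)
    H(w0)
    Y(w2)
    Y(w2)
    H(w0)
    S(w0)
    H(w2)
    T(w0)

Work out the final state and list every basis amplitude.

After the circuit, the state carries amplitude sqrt(2)/2 on |000>, sqrt(2)/2 on |001>, and 0 on every other basis state. Key observation: gates 3-6 undo each other exactly, leaving only the rest of the circuit to track.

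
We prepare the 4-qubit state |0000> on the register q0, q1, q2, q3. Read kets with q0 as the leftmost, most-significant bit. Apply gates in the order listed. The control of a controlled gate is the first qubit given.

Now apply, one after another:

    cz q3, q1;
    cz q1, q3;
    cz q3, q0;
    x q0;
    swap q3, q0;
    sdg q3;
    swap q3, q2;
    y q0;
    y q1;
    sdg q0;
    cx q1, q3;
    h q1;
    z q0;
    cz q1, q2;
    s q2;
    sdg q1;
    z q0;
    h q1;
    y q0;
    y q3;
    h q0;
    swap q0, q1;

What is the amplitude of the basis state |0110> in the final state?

The final state's coefficient on |0110> equals sqrt(2)*(-1 - I)/4.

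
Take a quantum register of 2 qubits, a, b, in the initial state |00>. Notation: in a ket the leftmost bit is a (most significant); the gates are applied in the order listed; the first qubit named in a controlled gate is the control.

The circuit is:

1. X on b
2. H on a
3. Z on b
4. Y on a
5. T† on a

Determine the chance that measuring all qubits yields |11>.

Outcome |11> occurs with probability 1/2.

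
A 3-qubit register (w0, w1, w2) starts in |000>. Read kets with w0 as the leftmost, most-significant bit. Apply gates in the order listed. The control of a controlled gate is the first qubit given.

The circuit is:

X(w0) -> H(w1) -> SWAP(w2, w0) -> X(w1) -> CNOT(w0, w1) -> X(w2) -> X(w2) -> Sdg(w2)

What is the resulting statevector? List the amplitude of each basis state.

The final amplitudes are -sqrt(2)*I/2 on |001>, -sqrt(2)*I/2 on |011>, and 0 on every other basis state. Key observation: steps 6-7 multiply out to the identity, so the circuit reduces to the remaining gates.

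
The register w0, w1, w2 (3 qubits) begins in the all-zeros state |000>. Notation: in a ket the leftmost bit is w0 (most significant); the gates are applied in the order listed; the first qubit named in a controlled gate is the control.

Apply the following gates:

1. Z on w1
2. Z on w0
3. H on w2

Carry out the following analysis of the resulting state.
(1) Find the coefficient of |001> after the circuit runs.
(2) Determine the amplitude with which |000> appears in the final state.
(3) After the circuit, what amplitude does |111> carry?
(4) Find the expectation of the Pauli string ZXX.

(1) The amplitude on |001> is sqrt(2)/2.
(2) The amplitude on |000> is sqrt(2)/2.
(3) The final state's coefficient on |111> equals 0.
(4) The observable ZXX averages to 0.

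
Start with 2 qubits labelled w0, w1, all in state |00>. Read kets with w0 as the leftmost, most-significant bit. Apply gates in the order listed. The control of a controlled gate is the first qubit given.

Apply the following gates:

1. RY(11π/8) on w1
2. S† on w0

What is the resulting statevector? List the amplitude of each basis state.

The resulting statevector has amplitude -cos(5*pi/16) on |00>, sin(5*pi/16) on |01>, 0 on |10>, 0 on |11>.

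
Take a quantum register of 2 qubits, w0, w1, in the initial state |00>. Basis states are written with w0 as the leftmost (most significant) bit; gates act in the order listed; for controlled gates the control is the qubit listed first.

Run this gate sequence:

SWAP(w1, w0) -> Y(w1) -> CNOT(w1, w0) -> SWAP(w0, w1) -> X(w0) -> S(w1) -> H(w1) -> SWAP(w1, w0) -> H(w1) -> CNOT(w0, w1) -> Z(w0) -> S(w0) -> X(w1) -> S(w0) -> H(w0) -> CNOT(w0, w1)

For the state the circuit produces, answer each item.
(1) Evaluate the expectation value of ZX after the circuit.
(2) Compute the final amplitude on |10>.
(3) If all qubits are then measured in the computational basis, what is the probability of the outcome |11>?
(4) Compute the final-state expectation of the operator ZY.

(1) In the final state, ZX has expectation -1.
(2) The final state's coefficient on |10> equals -sqrt(2)/2.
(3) A full measurement returns |11> with probability 1/2.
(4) The observable ZY averages to 0.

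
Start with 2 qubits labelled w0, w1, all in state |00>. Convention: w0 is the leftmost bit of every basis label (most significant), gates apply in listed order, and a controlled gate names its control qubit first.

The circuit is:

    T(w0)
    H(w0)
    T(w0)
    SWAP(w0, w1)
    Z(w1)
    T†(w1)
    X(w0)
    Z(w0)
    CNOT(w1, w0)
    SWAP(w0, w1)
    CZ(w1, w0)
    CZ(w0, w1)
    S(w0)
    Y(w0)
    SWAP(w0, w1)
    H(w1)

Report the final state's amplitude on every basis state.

After the circuit, the state carries amplitude 1/2 on |00>, 1/2 on |01>, -I/2 on |10>, I/2 on |11>.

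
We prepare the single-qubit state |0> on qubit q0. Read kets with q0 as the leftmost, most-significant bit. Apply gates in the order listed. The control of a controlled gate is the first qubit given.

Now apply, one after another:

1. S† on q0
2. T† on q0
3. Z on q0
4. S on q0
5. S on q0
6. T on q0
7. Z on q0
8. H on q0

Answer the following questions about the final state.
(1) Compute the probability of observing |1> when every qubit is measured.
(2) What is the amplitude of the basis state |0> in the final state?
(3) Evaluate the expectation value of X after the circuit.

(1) The probability of measuring |1> is 1/2.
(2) |0> carries amplitude sqrt(2)/2 in the final state.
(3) The observable X averages to 1.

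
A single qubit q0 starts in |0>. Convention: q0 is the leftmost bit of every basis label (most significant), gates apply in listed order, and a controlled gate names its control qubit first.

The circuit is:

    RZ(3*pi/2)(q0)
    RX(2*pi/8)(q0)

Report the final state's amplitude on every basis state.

The final amplitudes are -sqrt(sqrt(2) + 2)*exp(I*pi/4)/2 on |0>, sqrt(2 - sqrt(2))*exp(3*I*pi/4)/2 on |1>.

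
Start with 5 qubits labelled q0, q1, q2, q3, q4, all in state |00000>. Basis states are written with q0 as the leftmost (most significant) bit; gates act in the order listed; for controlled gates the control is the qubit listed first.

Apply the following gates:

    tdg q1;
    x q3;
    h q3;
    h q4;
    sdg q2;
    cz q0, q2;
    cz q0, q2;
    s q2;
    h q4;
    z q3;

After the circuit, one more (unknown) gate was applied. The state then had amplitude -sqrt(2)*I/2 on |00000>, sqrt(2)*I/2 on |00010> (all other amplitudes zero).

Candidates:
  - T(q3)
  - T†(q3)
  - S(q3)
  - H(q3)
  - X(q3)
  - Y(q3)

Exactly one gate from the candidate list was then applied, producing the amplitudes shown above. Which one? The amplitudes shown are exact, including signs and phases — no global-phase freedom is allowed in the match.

It was Y(q3) that produced the state shown. Key observation: gates 4-9 undo each other exactly, leaving only the rest of the circuit to track.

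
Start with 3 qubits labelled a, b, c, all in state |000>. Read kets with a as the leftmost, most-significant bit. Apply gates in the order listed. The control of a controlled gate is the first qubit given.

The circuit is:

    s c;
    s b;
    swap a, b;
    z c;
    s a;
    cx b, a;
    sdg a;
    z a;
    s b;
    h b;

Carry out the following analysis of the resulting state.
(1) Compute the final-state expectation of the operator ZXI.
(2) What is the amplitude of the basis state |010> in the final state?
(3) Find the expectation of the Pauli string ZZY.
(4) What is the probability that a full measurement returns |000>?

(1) The expectation value of ZXI is 1.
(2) |010> carries amplitude sqrt(2)/2 in the final state.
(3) The observable ZZY averages to 0.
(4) The probability of measuring |000> is 1/2.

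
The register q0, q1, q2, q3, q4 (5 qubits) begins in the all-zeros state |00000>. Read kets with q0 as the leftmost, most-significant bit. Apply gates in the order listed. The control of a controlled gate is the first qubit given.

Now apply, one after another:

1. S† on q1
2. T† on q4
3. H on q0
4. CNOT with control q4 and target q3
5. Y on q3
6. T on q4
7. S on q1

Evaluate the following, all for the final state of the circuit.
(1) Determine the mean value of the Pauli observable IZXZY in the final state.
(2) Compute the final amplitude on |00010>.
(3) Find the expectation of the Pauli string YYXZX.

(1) The observable IZXZY averages to 0.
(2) The amplitude on |00010> is sqrt(2)*I/2.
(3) The observable YYXZX averages to 0.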